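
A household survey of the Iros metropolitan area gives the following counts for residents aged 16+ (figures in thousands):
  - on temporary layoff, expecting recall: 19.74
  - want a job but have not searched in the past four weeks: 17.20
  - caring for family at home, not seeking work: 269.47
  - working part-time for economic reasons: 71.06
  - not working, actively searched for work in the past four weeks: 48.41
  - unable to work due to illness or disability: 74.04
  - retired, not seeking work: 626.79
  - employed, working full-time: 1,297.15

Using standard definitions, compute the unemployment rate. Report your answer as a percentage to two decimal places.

Unemployment rate ≈ 4.74%.

Employed = 71.06 + 1,297.15 = 1,368.21 thousand (anyone who worked, including part-time for economic reasons, counts as employed).
Unemployed = 19.74 + 48.41 = 68.15 thousand (jobless and actively searching, or on temporary layoff).
Labor force = 1,368.21 + 68.15 = 1,436.36 thousand.
Unemployment rate = 68.15 / 1,436.36 = 4.74%.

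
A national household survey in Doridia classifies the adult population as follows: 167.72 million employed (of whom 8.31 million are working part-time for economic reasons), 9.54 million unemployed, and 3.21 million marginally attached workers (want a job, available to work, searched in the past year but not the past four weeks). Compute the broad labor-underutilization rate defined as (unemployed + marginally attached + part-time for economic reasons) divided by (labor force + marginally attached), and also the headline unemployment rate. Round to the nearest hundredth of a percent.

Labor force = 167.72 + 9.54 = 177.26 million.
Numerator = 9.54 + 3.21 + 8.31 = 21.06 million.
Denominator = 177.26 + 3.21 = 180.47 million.
Broad rate = 21.06 / 180.47 = 11.67%.
Headline unemployment rate = 9.54 / 177.26 = 5.38%.

Broad underutilization rate ≈ 11.67%; headline unemployment rate ≈ 5.38%.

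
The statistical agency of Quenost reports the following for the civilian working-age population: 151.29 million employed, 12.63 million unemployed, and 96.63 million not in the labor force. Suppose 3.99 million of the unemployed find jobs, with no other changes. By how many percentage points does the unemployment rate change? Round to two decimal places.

Initially, labor force = 151.29 + 12.63 = 163.92 million, so u = 12.63/163.92 = 7.70%.
After the change, unemployed falls and employed rises by 3.99; labor force unchanged → E = 155.28, U = 8.64, labor force = 163.92 million.
New unemployment rate = 8.64 / 163.92 = 5.27%.
Change = 5.27% − 7.70% = −2.43 percentage points.

The unemployment rate changes by −2.43 percentage points.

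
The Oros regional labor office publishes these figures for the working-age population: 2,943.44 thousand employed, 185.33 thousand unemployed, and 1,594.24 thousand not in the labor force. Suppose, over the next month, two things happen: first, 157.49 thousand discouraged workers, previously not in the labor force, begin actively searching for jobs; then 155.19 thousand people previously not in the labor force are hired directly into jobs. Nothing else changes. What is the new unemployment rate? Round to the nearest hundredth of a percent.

New unemployment rate ≈ 9.96%.

Initially, labor force = 2,943.44 + 185.33 = 3,128.77 thousand, so u = 185.33/3,128.77 = 5.92%.
After the first change, unemployed and labor force both rise by 157.49 → E = 2,943.44, U = 342.82, labor force = 3,286.26 thousand.
After the second change, employed and labor force both rise by 155.19; unemployed unchanged → E = 3,098.63, U = 342.82, labor force = 3,441.45 thousand.
New unemployment rate = 342.82 / 3,441.45 = 9.96%.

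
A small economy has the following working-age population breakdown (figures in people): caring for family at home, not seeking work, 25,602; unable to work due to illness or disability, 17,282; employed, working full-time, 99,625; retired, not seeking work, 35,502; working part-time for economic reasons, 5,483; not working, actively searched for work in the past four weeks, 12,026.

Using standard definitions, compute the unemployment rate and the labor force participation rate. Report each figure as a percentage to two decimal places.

Employed = 99,625 + 5,483 = 105,108 (anyone who worked, including part-time for economic reasons, counts as employed).
Unemployed = 12,026.
Labor force = 105,108 + 12,026 = 117,134.
Not in labor force = 25,602 + 17,282 + 35,502 = 78,386 (those not working and not actively searching are outside the labor force).
Civilian working-age population = 117,134 + 78,386 = 195,520.
Unemployment rate = 12,026 / 117,134 = 10.27%.
Labor force participation rate = 117,134 / 195,520 = 59.91%.

Unemployment rate ≈ 10.27%; labor force participation rate ≈ 59.91%.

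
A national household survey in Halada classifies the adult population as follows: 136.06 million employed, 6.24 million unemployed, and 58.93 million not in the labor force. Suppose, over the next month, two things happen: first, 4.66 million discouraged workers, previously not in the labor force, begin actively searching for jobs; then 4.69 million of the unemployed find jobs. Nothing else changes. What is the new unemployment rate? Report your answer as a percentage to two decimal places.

New unemployment rate ≈ 4.23%.

Initially, labor force = 136.06 + 6.24 = 142.30 million, so u = 6.24/142.30 = 4.39%.
After the first change, unemployed and labor force both rise by 4.66 → E = 136.06, U = 10.90, labor force = 146.96 million.
After the second change, unemployed falls and employed rises by 4.69; labor force unchanged → E = 140.75, U = 6.21, labor force = 146.96 million.
New unemployment rate = 6.21 / 146.96 = 4.23%.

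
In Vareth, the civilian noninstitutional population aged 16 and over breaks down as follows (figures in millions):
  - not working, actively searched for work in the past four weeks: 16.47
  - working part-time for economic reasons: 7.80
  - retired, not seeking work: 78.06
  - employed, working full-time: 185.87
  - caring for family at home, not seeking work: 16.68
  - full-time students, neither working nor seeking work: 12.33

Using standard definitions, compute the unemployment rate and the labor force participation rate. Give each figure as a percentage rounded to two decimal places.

Employed = 7.80 + 185.87 = 193.67 million (anyone who worked, including part-time for economic reasons, counts as employed).
Unemployed = 16.47 million.
Labor force = 193.67 + 16.47 = 210.14 million.
Not in labor force = 78.06 + 16.68 + 12.33 = 107.07 million (those not working and not actively searching are outside the labor force).
Civilian working-age population = 210.14 + 107.07 = 317.21 million.
Unemployment rate = 16.47 / 210.14 = 7.84%.
Labor force participation rate = 210.14 / 317.21 = 66.25%.

Unemployment rate ≈ 7.84%; labor force participation rate ≈ 66.25%.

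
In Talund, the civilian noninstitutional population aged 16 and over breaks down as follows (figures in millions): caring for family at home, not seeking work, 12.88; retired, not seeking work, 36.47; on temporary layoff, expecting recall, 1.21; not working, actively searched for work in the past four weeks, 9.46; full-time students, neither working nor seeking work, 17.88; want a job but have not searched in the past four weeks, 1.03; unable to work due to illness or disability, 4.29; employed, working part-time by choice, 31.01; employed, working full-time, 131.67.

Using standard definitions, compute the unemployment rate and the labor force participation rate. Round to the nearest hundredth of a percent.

Unemployment rate ≈ 6.16%; labor force participation rate ≈ 70.50%.

Employed = 31.01 + 131.67 = 162.68 million.
Unemployed = 1.21 + 9.46 = 10.67 million (jobless and actively searching, or on temporary layoff).
Labor force = 162.68 + 10.67 = 173.35 million.
Not in labor force = 12.88 + 36.47 + 17.88 + 1.03 + 4.29 = 72.55 million (those not working and not actively searching are outside the labor force — including those who want a job but have given up searching).
Civilian working-age population = 173.35 + 72.55 = 245.90 million.
Unemployment rate = 10.67 / 173.35 = 6.16%.
Labor force participation rate = 173.35 / 245.90 = 70.50%.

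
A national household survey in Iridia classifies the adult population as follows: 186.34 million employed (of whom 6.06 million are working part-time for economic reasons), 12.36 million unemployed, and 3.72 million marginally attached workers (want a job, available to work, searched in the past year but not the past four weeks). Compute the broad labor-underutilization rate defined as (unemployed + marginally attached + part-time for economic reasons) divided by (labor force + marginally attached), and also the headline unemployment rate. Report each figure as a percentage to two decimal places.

Labor force = 186.34 + 12.36 = 198.70 million.
Numerator = 12.36 + 3.72 + 6.06 = 22.14 million.
Denominator = 198.70 + 3.72 = 202.42 million.
Broad rate = 22.14 / 202.42 = 10.94%.
Headline unemployment rate = 12.36 / 198.70 = 6.22%.

Broad underutilization rate ≈ 10.94%; headline unemployment rate ≈ 6.22%.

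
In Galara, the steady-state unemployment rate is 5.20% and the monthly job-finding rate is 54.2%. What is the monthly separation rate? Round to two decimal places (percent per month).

From u* = s/(s+f): s = u·f/(1−u).
s = 0.0520 × 54.2 / (1 − 0.0520) = 2.8184 / 0.9480 ≈ 2.97% per month.

Separation rate ≈ 2.97% per month.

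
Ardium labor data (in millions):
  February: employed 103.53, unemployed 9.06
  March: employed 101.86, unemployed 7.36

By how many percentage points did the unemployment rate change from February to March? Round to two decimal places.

The unemployment rate changed by −1.31 percentage points.

February: labor force = 103.53 + 9.06 = 112.59; u = 9.06/112.59 = 8.05%.
March: labor force = 101.86 + 7.36 = 109.22; u = 7.36/109.22 = 6.74%.
Change = 6.74% − 8.05% = −1.31 pp.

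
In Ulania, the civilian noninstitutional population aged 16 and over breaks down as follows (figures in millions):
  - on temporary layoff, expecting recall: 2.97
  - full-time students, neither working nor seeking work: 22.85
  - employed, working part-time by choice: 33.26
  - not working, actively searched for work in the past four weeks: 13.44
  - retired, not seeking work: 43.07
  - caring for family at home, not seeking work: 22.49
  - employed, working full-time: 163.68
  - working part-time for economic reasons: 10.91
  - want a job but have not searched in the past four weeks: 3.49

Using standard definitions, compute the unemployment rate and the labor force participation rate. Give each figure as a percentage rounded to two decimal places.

Employed = 33.26 + 163.68 + 10.91 = 207.85 million (anyone who worked, including part-time for economic reasons, counts as employed).
Unemployed = 2.97 + 13.44 = 16.41 million (jobless and actively searching, or on temporary layoff).
Labor force = 207.85 + 16.41 = 224.26 million.
Not in labor force = 22.85 + 43.07 + 22.49 + 3.49 = 91.90 million (those not working and not actively searching are outside the labor force — including those who want a job but have given up searching).
Civilian working-age population = 224.26 + 91.90 = 316.16 million.
Unemployment rate = 16.41 / 224.26 = 7.32%.
Labor force participation rate = 224.26 / 316.16 = 70.93%.

Unemployment rate ≈ 7.32%; labor force participation rate ≈ 70.93%.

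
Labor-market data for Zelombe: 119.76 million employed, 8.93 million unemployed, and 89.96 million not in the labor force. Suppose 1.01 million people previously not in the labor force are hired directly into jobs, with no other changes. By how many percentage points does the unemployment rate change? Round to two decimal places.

The unemployment rate changes by −0.05 percentage points.

Initially, labor force = 119.76 + 8.93 = 128.69 million, so u = 8.93/128.69 = 6.94%.
After the change, employed and labor force both rise by 1.01; unemployed unchanged → E = 120.77, U = 8.93, labor force = 129.70 million.
New unemployment rate = 8.93 / 129.70 = 6.89%.
Change = 6.89% − 6.94% = −0.05 percentage points.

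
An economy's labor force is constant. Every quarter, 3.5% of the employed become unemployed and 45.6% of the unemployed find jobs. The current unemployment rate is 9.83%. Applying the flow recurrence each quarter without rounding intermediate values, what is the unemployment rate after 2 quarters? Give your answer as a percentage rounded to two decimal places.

With a fixed labor force, u_{t+1} = u_t + s·(1−u_t) − f·u_t = u_t·(1−s−f) + s.
Here 1−s−f = 0.509 and s = 0.035.
u_1 = 0.098300 × 0.509 + 0.035 = 0.085035.
u_2 = 0.085035 × 0.509 + 0.035 = 0.078283.

Unemployment rate after two quarters ≈ 7.83%.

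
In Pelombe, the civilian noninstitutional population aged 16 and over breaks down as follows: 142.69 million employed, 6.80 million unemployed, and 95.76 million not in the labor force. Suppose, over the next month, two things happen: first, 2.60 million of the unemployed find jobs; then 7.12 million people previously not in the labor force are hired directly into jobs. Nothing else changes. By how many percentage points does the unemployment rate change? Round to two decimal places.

The unemployment rate changes by −1.87 percentage points.

Initially, labor force = 142.69 + 6.80 = 149.49 million, so u = 6.80/149.49 = 4.55%.
After the first change, unemployed falls and employed rises by 2.60; labor force unchanged → E = 145.29, U = 4.20, labor force = 149.49 million.
After the second change, employed and labor force both rise by 7.12; unemployed unchanged → E = 152.41, U = 4.20, labor force = 156.61 million.
New unemployment rate = 4.20 / 156.61 = 2.68%.
Change = 2.68% − 4.55% = −1.87 percentage points.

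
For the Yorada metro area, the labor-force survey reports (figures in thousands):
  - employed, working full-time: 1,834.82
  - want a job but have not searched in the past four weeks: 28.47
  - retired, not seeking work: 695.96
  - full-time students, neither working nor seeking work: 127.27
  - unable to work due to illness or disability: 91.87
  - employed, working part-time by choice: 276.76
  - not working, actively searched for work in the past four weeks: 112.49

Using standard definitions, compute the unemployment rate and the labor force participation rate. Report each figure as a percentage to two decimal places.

Employed = 1,834.82 + 276.76 = 2,111.58 thousand.
Unemployed = 112.49 thousand.
Labor force = 2,111.58 + 112.49 = 2,224.07 thousand.
Not in labor force = 28.47 + 695.96 + 127.27 + 91.87 = 943.57 thousand (those not working and not actively searching are outside the labor force — including those who want a job but have given up searching).
Civilian working-age population = 2,224.07 + 943.57 = 3,167.64 thousand.
Unemployment rate = 112.49 / 2,224.07 = 5.06%.
Labor force participation rate = 2,224.07 / 3,167.64 = 70.21%.

Unemployment rate ≈ 5.06%; labor force participation rate ≈ 70.21%.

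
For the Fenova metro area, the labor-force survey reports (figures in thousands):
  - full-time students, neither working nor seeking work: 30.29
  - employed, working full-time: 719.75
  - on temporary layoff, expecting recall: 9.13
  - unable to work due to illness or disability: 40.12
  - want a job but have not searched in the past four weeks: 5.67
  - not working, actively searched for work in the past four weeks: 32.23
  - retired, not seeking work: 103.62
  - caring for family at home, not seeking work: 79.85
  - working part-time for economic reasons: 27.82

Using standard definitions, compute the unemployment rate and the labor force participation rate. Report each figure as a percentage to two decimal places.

Unemployment rate ≈ 5.24%; labor force participation rate ≈ 75.25%.

Employed = 719.75 + 27.82 = 747.57 thousand (anyone who worked, including part-time for economic reasons, counts as employed).
Unemployed = 9.13 + 32.23 = 41.36 thousand (jobless and actively searching, or on temporary layoff).
Labor force = 747.57 + 41.36 = 788.93 thousand.
Not in labor force = 30.29 + 40.12 + 5.67 + 103.62 + 79.85 = 259.55 thousand (those not working and not actively searching are outside the labor force — including those who want a job but have given up searching).
Civilian working-age population = 788.93 + 259.55 = 1,048.48 thousand.
Unemployment rate = 41.36 / 788.93 = 5.24%.
Labor force participation rate = 788.93 / 1,048.48 = 75.25%.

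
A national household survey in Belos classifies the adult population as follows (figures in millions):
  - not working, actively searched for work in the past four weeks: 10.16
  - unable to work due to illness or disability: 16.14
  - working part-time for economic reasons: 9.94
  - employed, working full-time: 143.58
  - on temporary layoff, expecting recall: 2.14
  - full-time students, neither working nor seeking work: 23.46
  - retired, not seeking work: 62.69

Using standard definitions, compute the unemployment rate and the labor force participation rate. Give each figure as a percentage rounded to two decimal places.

Unemployment rate ≈ 7.42%; labor force participation rate ≈ 61.85%.

Employed = 9.94 + 143.58 = 153.52 million (anyone who worked, including part-time for economic reasons, counts as employed).
Unemployed = 10.16 + 2.14 = 12.30 million (jobless and actively searching, or on temporary layoff).
Labor force = 153.52 + 12.30 = 165.82 million.
Not in labor force = 16.14 + 23.46 + 62.69 = 102.29 million (those not working and not actively searching are outside the labor force).
Civilian working-age population = 165.82 + 102.29 = 268.11 million.
Unemployment rate = 12.30 / 165.82 = 7.42%.
Labor force participation rate = 165.82 / 268.11 = 61.85%.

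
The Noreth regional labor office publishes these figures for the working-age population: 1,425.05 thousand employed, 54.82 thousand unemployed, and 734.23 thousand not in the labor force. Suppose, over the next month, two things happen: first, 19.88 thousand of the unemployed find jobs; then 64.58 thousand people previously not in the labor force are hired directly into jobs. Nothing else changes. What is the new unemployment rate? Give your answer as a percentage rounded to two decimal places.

Initially, labor force = 1,425.05 + 54.82 = 1,479.87 thousand, so u = 54.82/1,479.87 = 3.70%.
After the first change, unemployed falls and employed rises by 19.88; labor force unchanged → E = 1,444.93, U = 34.94, labor force = 1,479.87 thousand.
After the second change, employed and labor force both rise by 64.58; unemployed unchanged → E = 1,509.51, U = 34.94, labor force = 1,544.45 thousand.
New unemployment rate = 34.94 / 1,544.45 = 2.26%.

New unemployment rate ≈ 2.26%.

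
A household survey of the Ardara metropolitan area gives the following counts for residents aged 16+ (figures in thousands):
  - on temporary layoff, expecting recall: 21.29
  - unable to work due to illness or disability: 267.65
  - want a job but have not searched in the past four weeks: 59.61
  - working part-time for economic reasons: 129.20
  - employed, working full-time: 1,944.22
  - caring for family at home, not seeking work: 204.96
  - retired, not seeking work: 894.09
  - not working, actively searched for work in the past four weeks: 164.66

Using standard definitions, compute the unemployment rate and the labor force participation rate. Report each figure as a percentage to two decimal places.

Employed = 129.20 + 1,944.22 = 2,073.42 thousand (anyone who worked, including part-time for economic reasons, counts as employed).
Unemployed = 21.29 + 164.66 = 185.95 thousand (jobless and actively searching, or on temporary layoff).
Labor force = 2,073.42 + 185.95 = 2,259.37 thousand.
Not in labor force = 267.65 + 59.61 + 204.96 + 894.09 = 1,426.31 thousand (those not working and not actively searching are outside the labor force — including those who want a job but have given up searching).
Civilian working-age population = 2,259.37 + 1,426.31 = 3,685.68 thousand.
Unemployment rate = 185.95 / 2,259.37 = 8.23%.
Labor force participation rate = 2,259.37 / 3,685.68 = 61.30%.

Unemployment rate ≈ 8.23%; labor force participation rate ≈ 61.30%.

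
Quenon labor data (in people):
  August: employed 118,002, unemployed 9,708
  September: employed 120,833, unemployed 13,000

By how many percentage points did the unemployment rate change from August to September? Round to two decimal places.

August: labor force = 118,002 + 9,708 = 127,710; u = 9,708/127,710 = 7.60%.
September: labor force = 120,833 + 13,000 = 133,833; u = 13,000/133,833 = 9.71%.
Change = 9.71% − 7.60% = +2.11 pp.

The unemployment rate changed by +2.11 percentage points.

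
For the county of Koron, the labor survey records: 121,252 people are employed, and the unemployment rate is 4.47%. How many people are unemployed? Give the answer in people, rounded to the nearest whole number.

Let U be the number unemployed. The labor force is E + U, and U/(E+U) = 0.0447.
So U = 0.0447 × 121,252 / (1 − 0.0447) = 5419.96 / 0.9553 ≈ 5,674.

About 5,674 are unemployed.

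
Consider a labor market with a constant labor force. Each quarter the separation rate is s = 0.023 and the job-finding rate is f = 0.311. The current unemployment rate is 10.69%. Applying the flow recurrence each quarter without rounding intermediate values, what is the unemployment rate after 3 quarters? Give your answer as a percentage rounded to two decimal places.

With a fixed labor force, u_{t+1} = u_t + s·(1−u_t) − f·u_t = u_t·(1−s−f) + s.
Here 1−s−f = 0.666 and s = 0.023.
u_1 = 0.106900 × 0.666 + 0.023 = 0.094195.
u_2 = 0.094195 × 0.666 + 0.023 = 0.085734.
u_3 = 0.085734 × 0.666 + 0.023 = 0.080099.

Unemployment rate after three quarters ≈ 8.01%.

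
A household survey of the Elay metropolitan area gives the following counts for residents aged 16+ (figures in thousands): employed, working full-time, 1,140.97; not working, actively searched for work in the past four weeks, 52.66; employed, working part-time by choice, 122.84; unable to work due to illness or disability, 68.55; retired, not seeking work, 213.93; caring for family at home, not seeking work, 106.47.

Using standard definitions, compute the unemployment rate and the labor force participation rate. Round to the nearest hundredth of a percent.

Employed = 1,140.97 + 122.84 = 1,263.81 thousand.
Unemployed = 52.66 thousand.
Labor force = 1,263.81 + 52.66 = 1,316.47 thousand.
Not in labor force = 68.55 + 213.93 + 106.47 = 388.95 thousand (those not working and not actively searching are outside the labor force).
Civilian working-age population = 1,316.47 + 388.95 = 1,705.42 thousand.
Unemployment rate = 52.66 / 1,316.47 = 4.00%.
Labor force participation rate = 1,316.47 / 1,705.42 = 77.19%.

Unemployment rate ≈ 4.00%; labor force participation rate ≈ 77.19%.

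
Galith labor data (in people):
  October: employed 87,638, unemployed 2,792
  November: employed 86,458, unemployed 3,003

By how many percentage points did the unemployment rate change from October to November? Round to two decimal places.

The unemployment rate changed by +0.27 percentage points.

October: labor force = 87,638 + 2,792 = 90,430; u = 2,792/90,430 = 3.09%.
November: labor force = 86,458 + 3,003 = 89,461; u = 3,003/89,461 = 3.36%.
Change = 3.36% − 3.09% = +0.27 pp.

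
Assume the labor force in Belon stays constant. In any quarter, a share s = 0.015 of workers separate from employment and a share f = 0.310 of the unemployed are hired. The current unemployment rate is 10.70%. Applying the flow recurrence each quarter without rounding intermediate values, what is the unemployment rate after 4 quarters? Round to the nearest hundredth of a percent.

Unemployment rate after four quarters ≈ 5.88%.

With a fixed labor force, u_{t+1} = u_t + s·(1−u_t) − f·u_t = u_t·(1−s−f) + s.
Here 1−s−f = 0.675 and s = 0.015.
u_1 = 0.107000 × 0.675 + 0.015 = 0.087225.
u_2 = 0.087225 × 0.675 + 0.015 = 0.073877.
u_3 = 0.073877 × 0.675 + 0.015 = 0.064867.
u_4 = 0.064867 × 0.675 + 0.015 = 0.058785.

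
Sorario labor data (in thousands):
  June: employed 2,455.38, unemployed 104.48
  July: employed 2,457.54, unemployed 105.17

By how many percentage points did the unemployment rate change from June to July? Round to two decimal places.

June: labor force = 2,455.38 + 104.48 = 2,559.86; u = 104.48/2,559.86 = 4.08%.
July: labor force = 2,457.54 + 105.17 = 2,562.71; u = 105.17/2,562.71 = 4.10%.
Change = 4.10% − 4.08% = +0.02 pp.

The unemployment rate changed by +0.02 percentage points.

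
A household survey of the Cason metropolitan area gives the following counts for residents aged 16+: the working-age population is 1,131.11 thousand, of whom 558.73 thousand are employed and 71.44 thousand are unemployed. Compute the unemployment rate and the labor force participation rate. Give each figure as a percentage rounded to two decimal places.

Labor force = employed + unemployed = 558.73 + 71.44 = 630.17 thousand.
Unemployment rate = 71.44 / 630.17 = 11.34%.
Labor force participation rate = 630.17 / 1,131.11 = 55.71%.

Unemployment rate ≈ 11.34%; labor force participation rate ≈ 55.71%.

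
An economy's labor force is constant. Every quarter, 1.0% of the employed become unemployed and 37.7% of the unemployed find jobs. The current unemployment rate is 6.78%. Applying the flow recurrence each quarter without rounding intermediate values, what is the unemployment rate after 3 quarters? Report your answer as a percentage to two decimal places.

With a fixed labor force, u_{t+1} = u_t + s·(1−u_t) − f·u_t = u_t·(1−s−f) + s.
Here 1−s−f = 0.613 and s = 0.010.
u_1 = 0.067800 × 0.613 + 0.010 = 0.051561.
u_2 = 0.051561 × 0.613 + 0.010 = 0.041607.
u_3 = 0.041607 × 0.613 + 0.010 = 0.035505.

Unemployment rate after three quarters ≈ 3.55%.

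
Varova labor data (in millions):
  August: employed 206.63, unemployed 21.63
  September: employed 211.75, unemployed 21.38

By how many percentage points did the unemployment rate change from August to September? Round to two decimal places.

August: labor force = 206.63 + 21.63 = 228.26; u = 21.63/228.26 = 9.48%.
September: labor force = 211.75 + 21.38 = 233.13; u = 21.38/233.13 = 9.17%.
Change = 9.17% − 9.48% = −0.31 pp.

The unemployment rate changed by −0.31 percentage points.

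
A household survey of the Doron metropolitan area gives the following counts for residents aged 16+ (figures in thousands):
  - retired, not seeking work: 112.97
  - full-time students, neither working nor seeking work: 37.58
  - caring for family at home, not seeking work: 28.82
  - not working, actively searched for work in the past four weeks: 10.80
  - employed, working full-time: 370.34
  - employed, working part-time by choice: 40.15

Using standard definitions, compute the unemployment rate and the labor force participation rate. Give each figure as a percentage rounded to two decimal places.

Unemployment rate ≈ 2.56%; labor force participation rate ≈ 70.14%.

Employed = 370.34 + 40.15 = 410.49 thousand.
Unemployed = 10.80 thousand.
Labor force = 410.49 + 10.80 = 421.29 thousand.
Not in labor force = 112.97 + 37.58 + 28.82 = 179.37 thousand (those not working and not actively searching are outside the labor force).
Civilian working-age population = 421.29 + 179.37 = 600.66 thousand.
Unemployment rate = 10.80 / 421.29 = 2.56%.
Labor force participation rate = 421.29 / 600.66 = 70.14%.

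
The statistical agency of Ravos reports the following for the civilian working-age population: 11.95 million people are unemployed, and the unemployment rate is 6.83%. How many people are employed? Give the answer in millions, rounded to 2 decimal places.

About 163.01 million are employed.

Labor force = U / u = 11.95 / 0.0683 ≈ 174.96 million.
Employed = labor force − unemployed = 174.96 − 11.95 = 163.01 million.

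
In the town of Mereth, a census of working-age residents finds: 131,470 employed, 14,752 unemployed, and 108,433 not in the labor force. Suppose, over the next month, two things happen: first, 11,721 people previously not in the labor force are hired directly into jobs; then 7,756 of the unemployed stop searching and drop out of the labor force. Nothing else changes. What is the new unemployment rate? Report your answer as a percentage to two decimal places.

New unemployment rate ≈ 4.66%.

Initially, labor force = 131,470 + 14,752 = 146,222, so u = 14,752/146,222 = 10.09%.
After the first change, employed and labor force both rise by 11,721; unemployed unchanged → E = 143,191, U = 14,752, labor force = 157,943.
After the second change, unemployed and labor force both fall by 7,756 → E = 143,191, U = 6,996, labor force = 150,187.
New unemployment rate = 6,996 / 150,187 = 4.66%.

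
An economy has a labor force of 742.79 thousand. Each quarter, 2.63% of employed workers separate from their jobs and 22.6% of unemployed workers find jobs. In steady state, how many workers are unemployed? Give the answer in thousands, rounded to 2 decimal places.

Steady-state unemployment rate u* = s/(s+f) = 2.63/(2.63+22.6) = 0.104241.
Unemployed = u* × labor force = 0.104241 × 742.79 ≈ 77.43 thousand.

About 77.43 thousand are unemployed in steady state.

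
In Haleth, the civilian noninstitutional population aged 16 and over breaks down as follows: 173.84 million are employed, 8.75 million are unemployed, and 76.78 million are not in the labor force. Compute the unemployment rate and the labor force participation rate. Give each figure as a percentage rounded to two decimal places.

Unemployment rate ≈ 4.79%; labor force participation rate ≈ 70.40%.

Labor force = employed + unemployed = 173.84 + 8.75 = 182.59 million.
Working-age population = 182.59 + 76.78 = 259.37 million.
Unemployment rate = 8.75 / 182.59 = 4.79%.
Labor force participation rate = 182.59 / 259.37 = 70.40%.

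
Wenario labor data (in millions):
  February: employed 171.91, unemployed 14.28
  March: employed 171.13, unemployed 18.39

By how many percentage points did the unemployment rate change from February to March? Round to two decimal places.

The unemployment rate changed by +2.03 percentage points.

February: labor force = 171.91 + 14.28 = 186.19; u = 14.28/186.19 = 7.67%.
March: labor force = 171.13 + 18.39 = 189.52; u = 18.39/189.52 = 9.70%.
Change = 9.70% − 7.67% = +2.03 pp.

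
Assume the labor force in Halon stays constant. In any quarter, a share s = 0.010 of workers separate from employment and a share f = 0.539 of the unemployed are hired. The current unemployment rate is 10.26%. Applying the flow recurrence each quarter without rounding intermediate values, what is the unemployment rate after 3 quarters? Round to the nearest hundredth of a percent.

Unemployment rate after three quarters ≈ 2.60%.

With a fixed labor force, u_{t+1} = u_t + s·(1−u_t) − f·u_t = u_t·(1−s−f) + s.
Here 1−s−f = 0.451 and s = 0.010.
u_1 = 0.102600 × 0.451 + 0.010 = 0.056273.
u_2 = 0.056273 × 0.451 + 0.010 = 0.035379.
u_3 = 0.035379 × 0.451 + 0.010 = 0.025956.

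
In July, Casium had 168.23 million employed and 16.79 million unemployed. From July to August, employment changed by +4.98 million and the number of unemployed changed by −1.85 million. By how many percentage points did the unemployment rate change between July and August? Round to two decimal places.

July: labor force = 168.23 + 16.79 = 185.02; u = 16.79/185.02 = 9.07%.
August: labor force = 173.21 + 14.94 = 188.15; u = 14.94/188.15 = 7.94%.
Change = 7.94% − 9.07% = −1.13 pp.

The unemployment rate changed by −1.13 percentage points.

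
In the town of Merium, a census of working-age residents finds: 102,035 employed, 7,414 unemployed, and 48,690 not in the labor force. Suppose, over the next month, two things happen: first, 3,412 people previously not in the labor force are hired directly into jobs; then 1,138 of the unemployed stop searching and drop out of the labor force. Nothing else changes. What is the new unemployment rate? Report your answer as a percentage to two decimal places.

Initially, labor force = 102,035 + 7,414 = 109,449, so u = 7,414/109,449 = 6.77%.
After the first change, employed and labor force both rise by 3,412; unemployed unchanged → E = 105,447, U = 7,414, labor force = 112,861.
After the second change, unemployed and labor force both fall by 1,138 → E = 105,447, U = 6,276, labor force = 111,723.
New unemployment rate = 6,276 / 111,723 = 5.62%.

New unemployment rate ≈ 5.62%.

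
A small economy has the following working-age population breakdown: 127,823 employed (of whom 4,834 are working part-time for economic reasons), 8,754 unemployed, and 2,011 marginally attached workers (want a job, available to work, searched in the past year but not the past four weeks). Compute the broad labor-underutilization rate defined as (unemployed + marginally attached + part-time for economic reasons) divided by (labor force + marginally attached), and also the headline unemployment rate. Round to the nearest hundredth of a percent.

Broad underutilization rate ≈ 11.26%; headline unemployment rate ≈ 6.41%.

Labor force = 127,823 + 8,754 = 136,577.
Numerator = 8,754 + 2,011 + 4,834 = 15,599.
Denominator = 136,577 + 2,011 = 138,588.
Broad rate = 15,599 / 138,588 = 11.26%.
Headline unemployment rate = 8,754 / 136,577 = 6.41%.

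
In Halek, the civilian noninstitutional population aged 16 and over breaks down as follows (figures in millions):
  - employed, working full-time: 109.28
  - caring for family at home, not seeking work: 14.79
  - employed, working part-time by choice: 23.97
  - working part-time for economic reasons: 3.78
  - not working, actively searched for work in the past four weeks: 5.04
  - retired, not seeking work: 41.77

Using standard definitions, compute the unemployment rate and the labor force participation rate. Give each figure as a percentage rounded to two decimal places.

Employed = 109.28 + 23.97 + 3.78 = 137.03 million (anyone who worked, including part-time for economic reasons, counts as employed).
Unemployed = 5.04 million.
Labor force = 137.03 + 5.04 = 142.07 million.
Not in labor force = 14.79 + 41.77 = 56.56 million (those not working and not actively searching are outside the labor force).
Civilian working-age population = 142.07 + 56.56 = 198.63 million.
Unemployment rate = 5.04 / 142.07 = 3.55%.
Labor force participation rate = 142.07 / 198.63 = 71.52%.

Unemployment rate ≈ 3.55%; labor force participation rate ≈ 71.52%.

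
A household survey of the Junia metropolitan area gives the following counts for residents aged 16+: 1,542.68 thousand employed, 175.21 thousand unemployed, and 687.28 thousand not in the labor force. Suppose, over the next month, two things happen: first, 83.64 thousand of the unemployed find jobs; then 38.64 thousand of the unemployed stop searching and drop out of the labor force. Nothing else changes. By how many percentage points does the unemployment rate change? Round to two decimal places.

Initially, labor force = 1,542.68 + 175.21 = 1,717.89 thousand, so u = 175.21/1,717.89 = 10.20%.
After the first change, unemployed falls and employed rises by 83.64; labor force unchanged → E = 1,626.32, U = 91.57, labor force = 1,717.89 thousand.
After the second change, unemployed and labor force both fall by 38.64 → E = 1,626.32, U = 52.93, labor force = 1,679.25 thousand.
New unemployment rate = 52.93 / 1,679.25 = 3.15%.
Change = 3.15% − 10.20% = −7.05 percentage points.

The unemployment rate changes by −7.05 percentage points.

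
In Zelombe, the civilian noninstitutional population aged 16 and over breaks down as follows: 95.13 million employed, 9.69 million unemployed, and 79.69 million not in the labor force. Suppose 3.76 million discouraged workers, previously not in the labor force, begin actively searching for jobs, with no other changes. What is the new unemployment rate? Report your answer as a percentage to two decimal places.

New unemployment rate ≈ 12.39%.

Initially, labor force = 95.13 + 9.69 = 104.82 million, so u = 9.69/104.82 = 9.24%.
After the change, unemployed and labor force both rise by 3.76 → E = 95.13, U = 13.45, labor force = 108.58 million.
New unemployment rate = 13.45 / 108.58 = 12.39%.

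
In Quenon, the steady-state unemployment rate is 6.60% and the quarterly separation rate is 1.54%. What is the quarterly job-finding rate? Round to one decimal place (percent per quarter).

Job-finding rate ≈ 21.8% per quarter.

From u* = s/(s+f): f = s·(1−u)/u.
f = 1.54 × (1 − 0.0660) / 0.0660 = 1.4384 / 0.0660 ≈ 21.8% per quarter.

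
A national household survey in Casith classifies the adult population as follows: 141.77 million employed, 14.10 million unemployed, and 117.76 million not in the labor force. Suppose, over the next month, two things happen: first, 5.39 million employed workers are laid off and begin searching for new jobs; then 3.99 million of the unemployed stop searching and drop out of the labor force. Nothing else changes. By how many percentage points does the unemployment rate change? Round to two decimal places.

The unemployment rate changes by +1.16 percentage points.

Initially, labor force = 141.77 + 14.10 = 155.87 million, so u = 14.10/155.87 = 9.05%.
After the first change, employed falls and unemployed rises by 5.39; labor force unchanged → E = 136.38, U = 19.49, labor force = 155.87 million.
After the second change, unemployed and labor force both fall by 3.99 → E = 136.38, U = 15.50, labor force = 151.88 million.
New unemployment rate = 15.50 / 151.88 = 10.21%.
Change = 10.21% − 9.05% = +1.16 percentage points.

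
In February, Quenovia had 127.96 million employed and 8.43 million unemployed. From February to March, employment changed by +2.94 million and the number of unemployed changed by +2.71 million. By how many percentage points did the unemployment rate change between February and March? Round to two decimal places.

February: labor force = 127.96 + 8.43 = 136.39; u = 8.43/136.39 = 6.18%.
March: labor force = 130.90 + 11.14 = 142.04; u = 11.14/142.04 = 7.84%.
Change = 7.84% − 6.18% = +1.66 pp.

The unemployment rate changed by +1.66 percentage points.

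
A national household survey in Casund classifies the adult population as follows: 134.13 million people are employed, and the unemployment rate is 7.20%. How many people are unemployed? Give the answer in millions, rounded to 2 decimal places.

About 10.41 million are unemployed.

Let U be the number unemployed. The labor force is E + U, and U/(E+U) = 0.0720.
So U = 0.0720 × 134.13 / (1 − 0.0720) = 9.6574 / 0.9280 ≈ 10.41 million.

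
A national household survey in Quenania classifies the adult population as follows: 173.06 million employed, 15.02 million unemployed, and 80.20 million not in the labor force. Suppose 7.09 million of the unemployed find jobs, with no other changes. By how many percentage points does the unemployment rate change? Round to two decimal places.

Initially, labor force = 173.06 + 15.02 = 188.08 million, so u = 15.02/188.08 = 7.99%.
After the change, unemployed falls and employed rises by 7.09; labor force unchanged → E = 180.15, U = 7.93, labor force = 188.08 million.
New unemployment rate = 7.93 / 188.08 = 4.22%.
Change = 4.22% − 7.99% = −3.77 percentage points.

The unemployment rate changes by −3.77 percentage points.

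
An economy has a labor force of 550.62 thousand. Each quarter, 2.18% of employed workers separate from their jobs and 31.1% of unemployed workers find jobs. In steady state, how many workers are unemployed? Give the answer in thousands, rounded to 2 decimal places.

Steady-state unemployment rate u* = s/(s+f) = 2.18/(2.18+31.1) = 0.065505.
Unemployed = u* × labor force = 0.065505 × 550.62 ≈ 36.07 thousand.

About 36.07 thousand are unemployed in steady state.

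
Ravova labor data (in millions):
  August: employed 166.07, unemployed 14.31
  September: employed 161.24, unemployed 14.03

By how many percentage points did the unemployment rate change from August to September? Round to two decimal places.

The unemployment rate changed by +0.07 percentage points.

August: labor force = 166.07 + 14.31 = 180.38; u = 14.31/180.38 = 7.93%.
September: labor force = 161.24 + 14.03 = 175.27; u = 14.03/175.27 = 8.00%.
Change = 8.00% − 7.93% = +0.07 pp.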